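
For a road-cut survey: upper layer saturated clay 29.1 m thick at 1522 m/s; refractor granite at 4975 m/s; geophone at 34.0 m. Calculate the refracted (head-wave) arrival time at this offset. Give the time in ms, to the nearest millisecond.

t = x/V₂ + 2h·√(V₂²−V₁²)/(V₁V₂).
√(V₂²−V₁²) = √(4975²−1522²) = 4736.5 m/s; delay term = 2·29.1·4736.5/(1522·4975) = 0.03641 s.
t = 34.0/4975 + 0.03641 = 0.04324 s.

43 ms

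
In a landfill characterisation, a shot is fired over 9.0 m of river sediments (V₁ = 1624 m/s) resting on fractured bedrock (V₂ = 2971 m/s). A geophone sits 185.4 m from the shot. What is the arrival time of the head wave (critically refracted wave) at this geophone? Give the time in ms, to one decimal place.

71.7 ms

θ_c = arcsin(V₁/V₂) = arcsin(1624/2971) = 33.14°, cos θ_c = 0.8374.
Intercept time tᵢ = 2h cos θ_c / V₁ = 2·9.0·0.8374/1624 = 0.00928 s.
t = x/V₂ + tᵢ = 185.4/2971 + 0.00928 = 0.07168 s.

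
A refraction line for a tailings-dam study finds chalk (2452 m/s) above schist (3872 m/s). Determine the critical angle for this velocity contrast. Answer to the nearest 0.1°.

39.3°

At critical incidence the refracted ray runs along the interface (θ₂ = 90°), so sin θ_c = V₁/V₂.
θ_c = arcsin(2452/3872) = arcsin 0.6333 = 39.29°.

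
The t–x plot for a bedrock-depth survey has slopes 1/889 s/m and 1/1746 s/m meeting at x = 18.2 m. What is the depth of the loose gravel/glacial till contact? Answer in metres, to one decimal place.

x_cross = 2h·√((V₂+V₁)/(V₂−V₁)) → h = x_cross / (2·√((V₂+V₁)/(V₂−V₁))).
√((V₂+V₁)/(V₂−V₁)) = √((1746+889)/(1746−889)) = 1.7535.
h = 18.2 / (2·1.7535) = 5.19 m.

5.2 m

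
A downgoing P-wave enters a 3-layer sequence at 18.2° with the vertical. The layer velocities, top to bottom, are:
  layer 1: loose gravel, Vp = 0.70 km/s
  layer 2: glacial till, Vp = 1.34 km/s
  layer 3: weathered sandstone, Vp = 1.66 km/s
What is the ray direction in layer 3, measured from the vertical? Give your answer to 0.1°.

Ray parameter p = sin 18.2° / 0.70 = 4.4619e-01 s/km.
sin θ_3 = p·V_3 = 4.4619e-01 × 1.66 = 0.7407.
θ_3 = 47.79° from the vertical.

47.8°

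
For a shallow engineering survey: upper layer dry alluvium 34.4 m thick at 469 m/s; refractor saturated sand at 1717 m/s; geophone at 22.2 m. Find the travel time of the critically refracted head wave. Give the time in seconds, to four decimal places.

t = x/V₂ + 2h·√(V₂²−V₁²)/(V₁V₂).
√(V₂²−V₁²) = √(1717²−469²) = 1651.7 m/s; delay term = 2·34.4·1651.7/(469·1717) = 0.14112 s.
t = 22.2/1717 + 0.14112 = 0.15405 s.

0.1540 s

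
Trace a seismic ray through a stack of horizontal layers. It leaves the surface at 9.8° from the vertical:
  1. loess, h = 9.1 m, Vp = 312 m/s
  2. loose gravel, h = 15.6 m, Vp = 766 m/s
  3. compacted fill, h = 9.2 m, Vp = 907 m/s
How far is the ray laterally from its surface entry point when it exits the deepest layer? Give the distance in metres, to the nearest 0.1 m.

14.0 m

Apply Snell's law at each interface; in layer i the horizontal offset is hᵢ·tan θᵢ.
Layer 1: θ = 9.80°; offset = 9.1·tan 9.80° = 1.572 m.
Layer 2: sin θ = 766·sin 9.8°/312 = 0.4179, θ = 24.70°; offset = 15.6·tan 24.70° = 7.176 m.
Layer 3: sin θ = 907·sin 9.8°/312 = 0.4948, θ = 29.66°; offset = 9.2·tan 29.66° = 5.238 m.
Summing the layer offsets gives 13.986 m.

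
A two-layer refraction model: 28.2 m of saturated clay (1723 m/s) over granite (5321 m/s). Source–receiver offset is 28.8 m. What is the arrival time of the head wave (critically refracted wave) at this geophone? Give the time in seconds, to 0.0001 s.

0.0364 s

θ_c = arcsin(V₁/V₂) = arcsin(1723/5321) = 18.89°, cos θ_c = 0.9461.
Intercept time tᵢ = 2h cos θ_c / V₁ = 2·28.2·0.9461/1723 = 0.03097 s.
t = x/V₂ + tᵢ = 28.8/5321 + 0.03097 = 0.03638 s.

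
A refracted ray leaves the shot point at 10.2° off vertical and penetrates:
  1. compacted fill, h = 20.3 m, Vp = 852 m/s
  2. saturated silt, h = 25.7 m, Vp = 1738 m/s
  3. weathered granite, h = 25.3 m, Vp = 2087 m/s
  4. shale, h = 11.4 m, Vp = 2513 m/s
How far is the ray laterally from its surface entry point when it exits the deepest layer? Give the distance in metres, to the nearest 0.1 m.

32.8 m

Ray parameter p = sin 10.2° / 852 m/s = 2.0785e-04 s/m.
Layer 1: θ = 10.20°; offset = 20.3·tan 10.20° = 3.653 m.
Layer 2: sin θ = p·1738 = 0.3612 → θ = 21.18°; offset = 25.7·tan 21.18° = 9.956 m.
Layer 3: sin θ = p·2087 = 0.4338 → θ = 25.71°; offset = 25.3·tan 25.71° = 12.180 m.
Layer 4: sin θ = p·2513 = 0.5223 → θ = 31.49°; offset = 11.4·tan 31.49° = 6.983 m.
Summing the layer offsets gives 32.771 m.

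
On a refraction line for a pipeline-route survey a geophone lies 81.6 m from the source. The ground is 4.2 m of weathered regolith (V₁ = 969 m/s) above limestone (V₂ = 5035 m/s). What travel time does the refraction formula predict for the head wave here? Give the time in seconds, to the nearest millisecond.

t = x/V₂ + 2h·√(V₂²−V₁²)/(V₁V₂).
√(V₂²−V₁²) = √(5035²−969²) = 4940.9 m/s; delay term = 2·4.2·4940.9/(969·5035) = 0.00851 s.
t = 81.6/5035 + 0.00851 = 0.02471 s.

0.025 s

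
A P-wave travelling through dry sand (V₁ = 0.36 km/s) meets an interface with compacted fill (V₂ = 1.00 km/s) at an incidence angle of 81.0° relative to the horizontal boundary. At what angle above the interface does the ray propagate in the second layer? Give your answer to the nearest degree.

Angle from the normal: 90° − 81.0° = 9.0°.
Snell's law: sin θ₂ = (V₂/V₁)·sin θ₁ = (1.00/0.36)·sin 9.0° = 0.4345.
θ₂ = sin⁻¹(0.4345) = 25.76° (from vertical).
From the interface: 90° − 25.76° = 64.24°.

64°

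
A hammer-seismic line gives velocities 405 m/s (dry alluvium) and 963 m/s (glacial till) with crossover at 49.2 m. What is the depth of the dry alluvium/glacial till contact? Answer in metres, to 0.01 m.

15.71 m

h = (x_cross/2)·√((V₂−V₁)/(V₂+V₁)).
(V₂−V₁)/(V₂+V₁) = (963−405)/(963+405) = 0.4079; √ = 0.6387.
h = (49.2/2)·0.6387 = 15.71 m.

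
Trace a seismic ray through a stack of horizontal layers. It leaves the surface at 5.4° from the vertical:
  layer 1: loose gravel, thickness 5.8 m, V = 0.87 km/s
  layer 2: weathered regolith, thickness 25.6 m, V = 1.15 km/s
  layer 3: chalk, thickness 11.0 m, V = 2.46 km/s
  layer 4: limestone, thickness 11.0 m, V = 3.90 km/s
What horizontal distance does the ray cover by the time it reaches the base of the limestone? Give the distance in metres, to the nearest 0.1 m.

Apply Snell's law at each interface; in layer i the horizontal offset is hᵢ·tan θᵢ.
Layer 1: θ = 5.40°; offset = 5.8·tan 5.40° = 0.548 m.
Layer 2: sin θ = 1.15·sin 5.4°/0.87 = 0.1244, θ = 7.15°; offset = 25.6·tan 7.15° = 3.209 m.
Layer 3: sin θ = 2.46·sin 5.4°/0.87 = 0.2661, θ = 15.43°; offset = 11.0·tan 15.43° = 3.037 m.
Layer 4: sin θ = 3.90·sin 5.4°/0.87 = 0.4219, θ = 24.95°; offset = 11.0·tan 24.95° = 5.118 m.
Σ offsets = 11.913 m.

11.9 m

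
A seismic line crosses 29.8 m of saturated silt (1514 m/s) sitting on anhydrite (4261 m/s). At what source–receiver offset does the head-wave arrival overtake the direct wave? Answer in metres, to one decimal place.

x_cross = 2h·√((V₂+V₁)/(V₂−V₁)).
(V₂+V₁)/(V₂−V₁) = (4261+1514)/(4261−1514) = 2.1023; √ = 1.4499.
x_cross = 2·29.8·1.4499 = 86.42 m.

86.4 m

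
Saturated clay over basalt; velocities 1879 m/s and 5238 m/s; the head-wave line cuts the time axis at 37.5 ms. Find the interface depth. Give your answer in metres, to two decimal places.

37.74 m

h = tᵢ·V₁·V₂ / (2·√(V₂²−V₁²)).
√(V₂²−V₁²) = √(5238² − 1879²) = 4889.4 m/s.
h = 0.0375 s × 1879 × 5238 / (2 × 4889.4) = 37.74 m.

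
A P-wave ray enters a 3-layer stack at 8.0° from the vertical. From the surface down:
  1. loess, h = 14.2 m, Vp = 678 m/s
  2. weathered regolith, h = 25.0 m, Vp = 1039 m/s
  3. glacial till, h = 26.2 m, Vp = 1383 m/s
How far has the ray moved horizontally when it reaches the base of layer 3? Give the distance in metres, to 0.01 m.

Apply Snell's law at each interface; in layer i the horizontal offset is hᵢ·tan θᵢ.
Layer 1: θ = 8.00°; offset = 14.2·tan 8.00° = 1.9957 m.
Layer 2: sin θ = 1039·sin 8.0°/678 = 0.2133, θ = 12.31°; offset = 25.0·tan 12.31° = 5.4575 m.
Layer 3: sin θ = 1383·sin 8.0°/678 = 0.2839, θ = 16.49°; offset = 26.2·tan 16.49° = 7.7570 m.
Summing the layer offsets gives 15.2102 m.

15.21 m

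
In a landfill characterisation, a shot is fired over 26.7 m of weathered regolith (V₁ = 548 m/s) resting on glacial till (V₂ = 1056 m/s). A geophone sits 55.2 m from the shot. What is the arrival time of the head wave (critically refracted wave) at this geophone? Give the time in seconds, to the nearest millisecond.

θ_c = arcsin(V₁/V₂) = arcsin(548/1056) = 31.26°, cos θ_c = 0.8548.
Intercept time tᵢ = 2h cos θ_c / V₁ = 2·26.7·0.8548/548 = 0.08330 s.
t = x/V₂ + tᵢ = 55.2/1056 + 0.08330 = 0.13557 s.

0.136 s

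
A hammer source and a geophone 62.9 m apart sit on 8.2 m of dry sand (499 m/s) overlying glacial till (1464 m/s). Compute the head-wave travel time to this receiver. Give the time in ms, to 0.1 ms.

73.9 ms

t = x/V₂ + 2h·√(V₂²−V₁²)/(V₁V₂).
√(V₂²−V₁²) = √(1464²−499²) = 1376.3 m/s; delay term = 2·8.2·1376.3/(499·1464) = 0.03090 s.
t = 62.9/1464 + 0.03090 = 0.07386 s.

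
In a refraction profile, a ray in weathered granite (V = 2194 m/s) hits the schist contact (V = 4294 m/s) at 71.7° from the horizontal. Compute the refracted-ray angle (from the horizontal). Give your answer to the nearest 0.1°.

52.1°

Angle from the normal: 90° − 71.7° = 18.3°.
sin θ₁/V₁ = sin θ₂/V₂ ⇒ sin θ₂ = 4294·sin 18.3°/2194 = 4294·0.3140/2194 = 0.6145.
θ₂ = arcsin 0.6145 = 37.92° from the normal.
From the interface: 90° − 37.92° = 52.08°.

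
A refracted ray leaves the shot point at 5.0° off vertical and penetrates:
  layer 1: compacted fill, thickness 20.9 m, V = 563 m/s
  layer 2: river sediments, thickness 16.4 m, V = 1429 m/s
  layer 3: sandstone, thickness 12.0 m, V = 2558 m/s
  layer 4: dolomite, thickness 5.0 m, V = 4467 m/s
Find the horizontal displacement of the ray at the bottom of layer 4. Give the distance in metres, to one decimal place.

Ray parameter p = sin 5.0° / 563 m/s = 1.5481e-04 s/m.
Layer 1: θ = 5.00°; offset = 20.9·tan 5.00° = 1.829 m.
Layer 2: sin θ = p·1429 = 0.2212 → θ = 12.78°; offset = 16.4·tan 12.78° = 3.720 m.
Layer 3: sin θ = p·2558 = 0.3960 → θ = 23.33°; offset = 12.0·tan 23.33° = 5.175 m.
Layer 4: sin θ = p·4467 = 0.6915 → θ = 43.75°; offset = 5.0·tan 43.75° = 4.787 m.
Total horizontal offset = 15.510 m.

15.5 m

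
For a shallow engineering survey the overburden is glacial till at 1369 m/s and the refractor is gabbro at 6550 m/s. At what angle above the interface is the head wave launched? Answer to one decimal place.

Critical incidence: sin θ_c = V₁/V₂ = 1369/6550 = 0.2090.
θ_c = arcsin 0.2090 = 12.06°.
Measured from the interface: 90° − 12.06° = 77.94°.

77.9°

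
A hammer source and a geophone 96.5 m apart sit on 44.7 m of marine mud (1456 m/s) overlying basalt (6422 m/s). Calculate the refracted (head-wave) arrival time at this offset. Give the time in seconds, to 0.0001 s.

0.0748 s

θ_c = arcsin(V₁/V₂) = arcsin(1456/6422) = 13.10°, cos θ_c = 0.9740.
Intercept time tᵢ = 2h cos θ_c / V₁ = 2·44.7·0.9740/1456 = 0.05980 s.
t = x/V₂ + tᵢ = 96.5/6422 + 0.05980 = 0.07483 s.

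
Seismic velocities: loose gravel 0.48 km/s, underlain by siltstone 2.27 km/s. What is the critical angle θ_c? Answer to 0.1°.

Critical incidence: sin θ_c = V₁/V₂ = 0.48/2.27 = 0.2115.
θ_c = arcsin 0.2115 = 12.21°.

12.2°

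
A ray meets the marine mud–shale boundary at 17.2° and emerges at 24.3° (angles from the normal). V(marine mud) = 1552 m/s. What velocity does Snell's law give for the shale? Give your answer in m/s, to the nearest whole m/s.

Snell's law: sin 17.2°/V₁ = sin 24.3°/V₂.
V₂ = V₁·sin 24.3°/sin 17.2° = 1552 × 1.3916 = 2159.80 m/s.

2160 m/s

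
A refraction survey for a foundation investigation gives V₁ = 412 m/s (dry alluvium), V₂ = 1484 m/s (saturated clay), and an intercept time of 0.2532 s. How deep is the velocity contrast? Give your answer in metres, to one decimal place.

h = tᵢ·V₁·V₂ / (2·√(V₂²−V₁²)).
√(V₂²−V₁²) = √(1484² − 412²) = 1425.7 m/s.
h = 0.2532 s × 412 × 1484 / (2 × 1425.7) = 54.29 m.

54.3 m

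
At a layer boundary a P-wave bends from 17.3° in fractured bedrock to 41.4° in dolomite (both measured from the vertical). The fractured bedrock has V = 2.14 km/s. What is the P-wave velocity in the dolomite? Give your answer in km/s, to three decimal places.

4.759 km/s

Snell's law: sin 17.3°/V₁ = sin 41.4°/V₂.
V₂ = V₁·sin 41.4°/sin 17.3° = 2.14 × 2.2238 = 4.759 km/s.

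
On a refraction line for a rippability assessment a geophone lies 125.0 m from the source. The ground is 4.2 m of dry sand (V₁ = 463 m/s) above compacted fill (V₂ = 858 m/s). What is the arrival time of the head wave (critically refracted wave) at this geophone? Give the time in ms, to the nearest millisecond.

θ_c = arcsin(V₁/V₂) = arcsin(463/858) = 32.66°, cos θ_c = 0.8419.
Intercept time tᵢ = 2h cos θ_c / V₁ = 2·4.2·0.8419/463 = 0.01527 s.
t = x/V₂ + tᵢ = 125.0/858 + 0.01527 = 0.16096 s.

161 ms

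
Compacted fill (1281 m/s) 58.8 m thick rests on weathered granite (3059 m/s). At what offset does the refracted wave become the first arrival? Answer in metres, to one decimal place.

183.7 m

x_cross = 2h·√((V₂+V₁)/(V₂−V₁)).
(V₂+V₁)/(V₂−V₁) = (3059+1281)/(3059−1281) = 2.4409; √ = 1.5624.
x_cross = 2·58.8·1.5624 = 183.73 m.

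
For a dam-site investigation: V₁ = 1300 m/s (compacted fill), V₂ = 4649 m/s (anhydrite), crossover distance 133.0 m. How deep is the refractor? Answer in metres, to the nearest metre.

50 m

h = (x_cross/2)·√((V₂−V₁)/(V₂+V₁)).
(V₂−V₁)/(V₂+V₁) = (4649−1300)/(4649+1300) = 0.5630; √ = 0.7503.
h = (133.0/2)·0.7503 = 49.90 m.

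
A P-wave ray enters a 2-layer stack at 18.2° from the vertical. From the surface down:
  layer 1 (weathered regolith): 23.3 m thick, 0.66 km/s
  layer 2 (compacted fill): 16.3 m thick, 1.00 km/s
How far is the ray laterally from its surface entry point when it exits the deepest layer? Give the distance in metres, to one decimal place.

16.4 m

Ray parameter p = sin 18.2° / 0.66 km/s = 4.7323e-01 s/km.
Layer 1: θ = 18.20°; offset = 23.3·tan 18.20° = 7.661 m.
Layer 2: sin θ = p·1.00 = 0.4732 → θ = 28.24°; offset = 16.3·tan 28.24° = 8.756 m.
Total horizontal offset = 16.417 m.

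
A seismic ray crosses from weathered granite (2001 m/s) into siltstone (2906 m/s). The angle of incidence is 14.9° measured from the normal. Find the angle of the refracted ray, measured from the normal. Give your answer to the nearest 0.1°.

Snell's law: sin θ₂ = (V₂/V₁)·sin θ₁ = (2906/2001)·sin 14.9° = 0.3734.
θ₂ = sin⁻¹(0.3734) = 21.93° (from vertical).

21.9°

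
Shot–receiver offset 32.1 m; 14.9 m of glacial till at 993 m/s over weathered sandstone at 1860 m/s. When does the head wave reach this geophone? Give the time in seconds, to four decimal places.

t = x/V₂ + 2h·√(V₂²−V₁²)/(V₁V₂).
√(V₂²−V₁²) = √(1860²−993²) = 1572.8 m/s; delay term = 2·14.9·1572.8/(993·1860) = 0.02538 s.
t = 32.1/1860 + 0.02538 = 0.04263 s.

0.0426 s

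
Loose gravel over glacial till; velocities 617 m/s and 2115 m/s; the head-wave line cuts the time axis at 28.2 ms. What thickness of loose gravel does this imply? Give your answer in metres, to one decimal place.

9.1 m

h = tᵢ·V₁·V₂ / (2·√(V₂²−V₁²)).
√(V₂²−V₁²) = √(2115² − 617²) = 2023.0 m/s.
h = 0.0282 s × 617 × 2115 / (2 × 2023.0) = 9.10 m.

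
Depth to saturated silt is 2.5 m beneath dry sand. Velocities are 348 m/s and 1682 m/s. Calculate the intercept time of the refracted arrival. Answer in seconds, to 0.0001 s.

0.0141 s

θ_c = arcsin(V₁/V₂) = arcsin(348/1682) = 11.94°; cos θ_c = 0.9784.
tᵢ = 2h·cos θ_c / V₁ = 2·2.5·0.9784 / 348 = 0.01406 s.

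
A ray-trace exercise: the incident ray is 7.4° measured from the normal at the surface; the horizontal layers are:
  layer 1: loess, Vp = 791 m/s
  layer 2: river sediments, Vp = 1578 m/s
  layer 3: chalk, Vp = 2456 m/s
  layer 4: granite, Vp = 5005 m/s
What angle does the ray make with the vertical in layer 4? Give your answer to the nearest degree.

Ray parameter p = sin 7.4° / 791 = 1.6283e-04 s/m.
sin θ_4 = p·V_4 = 1.6283e-04 × 5005 = 0.8149.
θ_4 = 54.58° from the vertical.

55°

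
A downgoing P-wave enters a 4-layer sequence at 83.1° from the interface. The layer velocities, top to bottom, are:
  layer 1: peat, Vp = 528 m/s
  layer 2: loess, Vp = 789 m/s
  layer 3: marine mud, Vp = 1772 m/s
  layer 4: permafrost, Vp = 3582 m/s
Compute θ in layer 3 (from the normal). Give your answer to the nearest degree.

From the normal: θ₁ = 90° − 83.1° = 6.9°.
Ray parameter p = sin 6.9° / 528 = 2.2753e-04 s/m.
sin θ_3 = p·V_3 = 2.2753e-04 × 1772 = 0.4032.
θ_3 = arcsin 0.4032 = 23.78°.

24°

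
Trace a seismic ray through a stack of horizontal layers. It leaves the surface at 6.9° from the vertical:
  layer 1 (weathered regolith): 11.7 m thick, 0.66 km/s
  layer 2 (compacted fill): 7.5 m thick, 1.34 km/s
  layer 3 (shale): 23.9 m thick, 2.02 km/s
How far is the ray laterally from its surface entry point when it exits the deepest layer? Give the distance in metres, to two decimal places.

12.75 m

Ray parameter p = sin 6.9° / 0.66 km/s = 1.8203e-01 s/km.
Layer 1: θ = 6.90°; offset = 11.7·tan 6.90° = 1.4159 m.
Layer 2: sin θ = p·1.34 = 0.2439 → θ = 14.12°; offset = 7.5·tan 14.12° = 1.8863 m.
Layer 3: sin θ = p·2.02 = 0.3677 → θ = 21.57°; offset = 23.9·tan 21.57° = 9.4498 m.
Σ offsets = 12.7520 m.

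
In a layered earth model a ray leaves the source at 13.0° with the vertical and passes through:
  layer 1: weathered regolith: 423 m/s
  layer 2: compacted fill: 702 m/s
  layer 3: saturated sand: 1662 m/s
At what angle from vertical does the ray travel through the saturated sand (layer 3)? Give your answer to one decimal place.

62.1°

Ray parameter p = sin 13.0° / 423 = 5.3180e-04 s/m.
sin θ_3 = p·V_3 = 5.3180e-04 × 1662 = 0.8839.
θ_3 = arcsin 0.8839 = 62.11°.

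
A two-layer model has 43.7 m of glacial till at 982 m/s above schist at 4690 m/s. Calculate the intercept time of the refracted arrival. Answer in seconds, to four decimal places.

tᵢ = 2h·√(V₂²−V₁²)/(V₁V₂).
√(V₂²−V₁²) = √(4690²−982²) = 4586.0 m/s.
tᵢ = 2·43.7·4586.0/(982·4690) = 0.08703 s.

0.0870 s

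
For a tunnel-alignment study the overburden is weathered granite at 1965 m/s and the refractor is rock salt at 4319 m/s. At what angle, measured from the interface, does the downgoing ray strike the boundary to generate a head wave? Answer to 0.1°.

At critical incidence the refracted ray runs along the interface (θ₂ = 90°), so sin θ_c = V₁/V₂.
θ_c = arcsin(1965/4319) = arcsin 0.4550 = 27.06°.
Measured from the interface: 90° − 27.06° = 62.94°.

62.9°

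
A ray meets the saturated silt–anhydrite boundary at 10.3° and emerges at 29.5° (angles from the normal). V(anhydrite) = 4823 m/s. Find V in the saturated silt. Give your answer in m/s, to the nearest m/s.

1751 m/s

Snell's law: sin 10.3°/V₁ = sin 29.5°/V₂.
V₁ = V₂·sin 10.3°/sin 29.5° = 4823 × 0.3631 = 1751.26 m/s.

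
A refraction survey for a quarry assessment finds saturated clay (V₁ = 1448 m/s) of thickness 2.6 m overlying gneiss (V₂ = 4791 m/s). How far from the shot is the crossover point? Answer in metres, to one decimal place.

7.1 m

x_cross = 2h·√((V₂+V₁)/(V₂−V₁)).
(V₂+V₁)/(V₂−V₁) = (4791+1448)/(4791−1448) = 1.8663; √ = 1.3661.
x_cross = 2·2.6·1.3661 = 7.10 m.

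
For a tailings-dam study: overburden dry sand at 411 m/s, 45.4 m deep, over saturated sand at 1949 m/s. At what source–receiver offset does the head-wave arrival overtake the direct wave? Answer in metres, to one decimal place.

x_cross = 2h·√((V₂+V₁)/(V₂−V₁)).
(V₂+V₁)/(V₂−V₁) = (1949+411)/(1949−411) = 1.5345; √ = 1.2387.
x_cross = 2·45.4·1.2387 = 112.48 m.

112.5 m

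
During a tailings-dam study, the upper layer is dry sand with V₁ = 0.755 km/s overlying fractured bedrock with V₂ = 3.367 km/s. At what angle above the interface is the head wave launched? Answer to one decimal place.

77.0°

At critical incidence the refracted ray runs along the interface (θ₂ = 90°), so sin θ_c = V₁/V₂.
θ_c = arcsin(0.755/3.367) = arcsin 0.2242 = 12.96°.
Measured from the interface: 90° − 12.96° = 77.04°.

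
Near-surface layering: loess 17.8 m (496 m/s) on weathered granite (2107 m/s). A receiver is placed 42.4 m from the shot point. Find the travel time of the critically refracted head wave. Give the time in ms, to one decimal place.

t = x/V₂ + 2h·√(V₂²−V₁²)/(V₁V₂).
√(V₂²−V₁²) = √(2107²−496²) = 2047.8 m/s; delay term = 2·17.8·2047.8/(496·2107) = 0.06976 s.
t = 42.4/2107 + 0.06976 = 0.08988 s.

89.9 ms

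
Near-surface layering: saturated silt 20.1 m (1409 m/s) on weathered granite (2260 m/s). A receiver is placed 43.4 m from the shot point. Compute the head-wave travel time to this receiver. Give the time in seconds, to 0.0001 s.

0.0415 s

θ_c = arcsin(V₁/V₂) = arcsin(1409/2260) = 38.57°, cos θ_c = 0.7819.
Intercept time tᵢ = 2h cos θ_c / V₁ = 2·20.1·0.7819/1409 = 0.02231 s.
t = x/V₂ + tᵢ = 43.4/2260 + 0.02231 = 0.04151 s.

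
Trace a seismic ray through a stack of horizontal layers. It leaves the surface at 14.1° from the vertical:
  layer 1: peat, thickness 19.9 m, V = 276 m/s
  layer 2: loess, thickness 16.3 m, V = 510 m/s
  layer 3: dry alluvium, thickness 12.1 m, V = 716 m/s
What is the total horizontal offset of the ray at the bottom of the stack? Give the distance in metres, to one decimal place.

Apply Snell's law at each interface; in layer i the horizontal offset is hᵢ·tan θᵢ.
Layer 1: θ = 14.10°; offset = 19.9·tan 14.10° = 4.999 m.
Layer 2: sin θ = 510·sin 14.1°/276 = 0.4502, θ = 26.75°; offset = 16.3·tan 26.75° = 8.217 m.
Layer 3: sin θ = 716·sin 14.1°/276 = 0.6320, θ = 39.20°; offset = 12.1·tan 39.20° = 9.867 m.
Summing the layer offsets gives 23.083 m.

23.1 m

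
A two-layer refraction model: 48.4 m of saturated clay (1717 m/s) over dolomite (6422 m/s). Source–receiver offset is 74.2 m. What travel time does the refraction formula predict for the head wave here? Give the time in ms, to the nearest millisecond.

t = x/V₂ + 2h·√(V₂²−V₁²)/(V₁V₂).
√(V₂²−V₁²) = √(6422²−1717²) = 6188.2 m/s; delay term = 2·48.4·6188.2/(1717·6422) = 0.05433 s.
t = 74.2/6422 + 0.05433 = 0.06588 s.

66 ms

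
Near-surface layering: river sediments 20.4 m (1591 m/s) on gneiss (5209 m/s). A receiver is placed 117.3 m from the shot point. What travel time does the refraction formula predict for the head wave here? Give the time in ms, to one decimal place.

θ_c = arcsin(V₁/V₂) = arcsin(1591/5209) = 17.78°, cos θ_c = 0.9522.
Intercept time tᵢ = 2h cos θ_c / V₁ = 2·20.4·0.9522/1591 = 0.02442 s.
t = x/V₂ + tᵢ = 117.3/5209 + 0.02442 = 0.04694 s.

46.9 ms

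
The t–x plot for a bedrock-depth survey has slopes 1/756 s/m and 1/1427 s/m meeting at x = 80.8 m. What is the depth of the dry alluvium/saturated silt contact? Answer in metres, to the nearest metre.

22 m

x_cross = 2h·√((V₂+V₁)/(V₂−V₁)) → h = x_cross / (2·√((V₂+V₁)/(V₂−V₁))).
√((V₂+V₁)/(V₂−V₁)) = √((1427+756)/(1427−756)) = 1.8037.
h = 80.8 / (2·1.8037) = 22.40 m.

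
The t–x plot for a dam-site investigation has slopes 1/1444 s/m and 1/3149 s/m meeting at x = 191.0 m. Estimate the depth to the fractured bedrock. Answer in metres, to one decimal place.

58.2 m

h = (x_cross/2)·√((V₂−V₁)/(V₂+V₁)).
(V₂−V₁)/(V₂+V₁) = (3149−1444)/(3149+1444) = 0.3712; √ = 0.6093.
h = (191.0/2)·0.6093 = 58.19 m.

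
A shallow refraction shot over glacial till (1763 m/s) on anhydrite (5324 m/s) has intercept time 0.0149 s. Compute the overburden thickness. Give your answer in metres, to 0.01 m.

θ_c = arcsin(1763/5324) = 19.34°; cos θ_c = 0.9436.
tᵢ = 2h cos θ_c/V₁ ⇒ h = tᵢ·V₁/(2 cos θ_c) = 0.0149·1763/(2·0.9436) = 13.92 m.

13.92 m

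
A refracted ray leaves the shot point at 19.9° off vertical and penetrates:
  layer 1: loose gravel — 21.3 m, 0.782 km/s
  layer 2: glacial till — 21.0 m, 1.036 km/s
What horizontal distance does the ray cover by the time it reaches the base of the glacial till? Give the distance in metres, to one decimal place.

18.3 m

Ray parameter p = sin 19.9° / 0.782 km/s = 4.3527e-01 s/km.
Layer 1: θ = 19.90°; offset = 21.3·tan 19.90° = 7.710 m.
Layer 2: sin θ = p·1.036 = 0.4509 → θ = 26.80°; offset = 21.0·tan 26.80° = 10.610 m.
Total horizontal offset = 18.320 m.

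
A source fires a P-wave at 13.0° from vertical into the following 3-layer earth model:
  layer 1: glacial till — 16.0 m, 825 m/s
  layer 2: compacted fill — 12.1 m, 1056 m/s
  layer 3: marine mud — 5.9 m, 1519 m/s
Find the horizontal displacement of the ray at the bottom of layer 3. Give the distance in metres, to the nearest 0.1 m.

Apply Snell's law at each interface; in layer i the horizontal offset is hᵢ·tan θᵢ.
Layer 1: θ = 13.00°; offset = 16.0·tan 13.00° = 3.694 m.
Layer 2: sin θ = 1056·sin 13.0°/825 = 0.2879, θ = 16.73°; offset = 12.1·tan 16.73° = 3.638 m.
Layer 3: sin θ = 1519·sin 13.0°/825 = 0.4142, θ = 24.47°; offset = 5.9·tan 24.47° = 2.685 m.
Summing the layer offsets gives 10.017 m.

10.0 m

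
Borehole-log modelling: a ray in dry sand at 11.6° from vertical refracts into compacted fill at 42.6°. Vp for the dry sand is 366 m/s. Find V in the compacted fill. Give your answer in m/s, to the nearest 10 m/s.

1230 m/s

sin 11.6° = 0.2011; sin 42.6° = 0.6769.
V₂ = V₁·(sin θ₂/sin θ₁) = 366·(0.6769/0.2011) = 1232.04 m/s.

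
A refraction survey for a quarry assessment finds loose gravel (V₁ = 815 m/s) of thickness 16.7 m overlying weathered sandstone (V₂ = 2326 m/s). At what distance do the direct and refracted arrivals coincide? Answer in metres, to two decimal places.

θ_c = arcsin(815/2326) = 20.51°, so cos θ_c = 0.9366 and tᵢ = 2h cos θ_c/V₁ = 0.0384 s.
At crossover x/V₁ = x/V₂ + tᵢ ⇒ x = tᵢ/(1/V₁ − 1/V₂) = 0.03838/(1.2270e-03 − 4.2992e-04) = 48.16 m.

48.16 m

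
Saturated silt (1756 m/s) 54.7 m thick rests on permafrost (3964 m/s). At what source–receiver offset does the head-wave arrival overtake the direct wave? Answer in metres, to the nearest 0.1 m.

x_cross = 2h·√((V₂+V₁)/(V₂−V₁)).
(V₂+V₁)/(V₂−V₁) = (3964+1756)/(3964−1756) = 2.5906; √ = 1.6095.
x_cross = 2·54.7·1.6095 = 176.08 m.

176.1 m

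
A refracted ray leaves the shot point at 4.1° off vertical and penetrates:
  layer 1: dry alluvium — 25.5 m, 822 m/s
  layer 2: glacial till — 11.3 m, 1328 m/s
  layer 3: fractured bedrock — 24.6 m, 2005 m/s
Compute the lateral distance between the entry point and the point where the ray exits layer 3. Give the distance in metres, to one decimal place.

Ray parameter p = sin 4.1° / 822 m/s = 8.6980e-05 s/m.
Layer 1: θ = 4.10°; offset = 25.5·tan 4.10° = 1.828 m.
Layer 2: sin θ = p·1328 = 0.1155 → θ = 6.63°; offset = 11.3·tan 6.63° = 1.314 m.
Layer 3: sin θ = p·2005 = 0.1744 → θ = 10.04°; offset = 24.6·tan 10.04° = 4.357 m.
Summing the layer offsets gives 7.499 m.

7.5 m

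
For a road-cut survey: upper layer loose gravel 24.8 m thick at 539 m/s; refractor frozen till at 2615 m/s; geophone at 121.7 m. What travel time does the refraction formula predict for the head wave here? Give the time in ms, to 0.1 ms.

θ_c = arcsin(V₁/V₂) = arcsin(539/2615) = 11.89°, cos θ_c = 0.9785.
Intercept time tᵢ = 2h cos θ_c / V₁ = 2·24.8·0.9785/539 = 0.09005 s.
t = x/V₂ + tᵢ = 121.7/2615 + 0.09005 = 0.13659 s.

136.6 ms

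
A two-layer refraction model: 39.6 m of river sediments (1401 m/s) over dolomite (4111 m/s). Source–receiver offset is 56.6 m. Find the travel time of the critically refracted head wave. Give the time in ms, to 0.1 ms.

t = x/V₂ + 2h·√(V₂²−V₁²)/(V₁V₂).
√(V₂²−V₁²) = √(4111²−1401²) = 3864.9 m/s; delay term = 2·39.6·3864.9/(1401·4111) = 0.05315 s.
t = 56.6/4111 + 0.05315 = 0.06691 s.

66.9 ms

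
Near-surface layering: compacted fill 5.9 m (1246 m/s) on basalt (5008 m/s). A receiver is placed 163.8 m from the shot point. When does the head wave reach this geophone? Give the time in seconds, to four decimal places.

θ_c = arcsin(V₁/V₂) = arcsin(1246/5008) = 14.41°, cos θ_c = 0.9686.
Intercept time tᵢ = 2h cos θ_c / V₁ = 2·5.9·0.9686/1246 = 0.00917 s.
t = x/V₂ + tᵢ = 163.8/5008 + 0.00917 = 0.04188 s.

0.0419 s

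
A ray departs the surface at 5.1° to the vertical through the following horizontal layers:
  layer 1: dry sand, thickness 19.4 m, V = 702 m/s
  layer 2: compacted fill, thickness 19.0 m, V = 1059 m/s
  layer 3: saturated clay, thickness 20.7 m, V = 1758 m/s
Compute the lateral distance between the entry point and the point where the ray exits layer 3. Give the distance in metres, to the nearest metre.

9 m

p = sin θ₁/V₁ = sin 5.1°/702 = 1.2663e-04 s/m is conserved through the stack.
Layer 1: θ = 5.10°; offset = 19.4·tan 5.10° = 1.731 m.
Layer 2: sin θ = p·1059 = 0.1341 → θ = 7.71°; offset = 19.0·tan 7.71° = 2.571 m.
Layer 3: sin θ = p·1758 = 0.2226 → θ = 12.86°; offset = 20.7·tan 12.86° = 4.727 m.
Summing the layer offsets gives 9.029 m.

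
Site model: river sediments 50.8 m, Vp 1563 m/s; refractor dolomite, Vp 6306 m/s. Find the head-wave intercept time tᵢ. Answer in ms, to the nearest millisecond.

63 ms

θ_c = arcsin(V₁/V₂) = arcsin(1563/6306) = 14.35°; cos θ_c = 0.9688.
tᵢ = 2h·cos θ_c / V₁ = 2·50.8·0.9688 / 1563 = 0.06297 s.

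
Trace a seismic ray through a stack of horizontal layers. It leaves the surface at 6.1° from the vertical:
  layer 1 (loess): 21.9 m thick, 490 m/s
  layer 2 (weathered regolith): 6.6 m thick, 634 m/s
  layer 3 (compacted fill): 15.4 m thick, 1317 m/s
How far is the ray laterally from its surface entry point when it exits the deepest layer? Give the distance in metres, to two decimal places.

Ray parameter p = sin 6.1° / 490 m/s = 2.1687e-04 s/m.
Layer 1: θ = 6.10°; offset = 21.9·tan 6.10° = 2.3404 m.
Layer 2: sin θ = p·634 = 0.1375 → θ = 7.90°; offset = 6.6·tan 7.90° = 0.9162 m.
Layer 3: sin θ = p·1317 = 0.2856 → θ = 16.60°; offset = 15.4·tan 16.60° = 4.5896 m.
Σ offsets = 7.8462 m.

7.85 m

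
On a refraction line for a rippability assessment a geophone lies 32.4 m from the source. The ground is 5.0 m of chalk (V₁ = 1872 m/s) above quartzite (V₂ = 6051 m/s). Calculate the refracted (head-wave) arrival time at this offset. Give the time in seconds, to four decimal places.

t = x/V₂ + 2h·√(V₂²−V₁²)/(V₁V₂).
√(V₂²−V₁²) = √(6051²−1872²) = 5754.1 m/s; delay term = 2·5.0·5754.1/(1872·6051) = 0.00508 s.
t = 32.4/6051 + 0.00508 = 0.01043 s.

0.0104 s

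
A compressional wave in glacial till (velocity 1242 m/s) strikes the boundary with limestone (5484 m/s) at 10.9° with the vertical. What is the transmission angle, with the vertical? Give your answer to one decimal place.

56.6°

Snell's law: sin θ₂ = (V₂/V₁)·sin θ₁ = (5484/1242)·sin 10.9° = 0.8349.
θ₂ = arcsin 0.8349 = 56.61° from the normal.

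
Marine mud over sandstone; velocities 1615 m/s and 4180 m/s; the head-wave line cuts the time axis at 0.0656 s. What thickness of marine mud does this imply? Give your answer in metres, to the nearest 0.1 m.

θ_c = arcsin(1615/4180) = 22.73°; cos θ_c = 0.9223.
tᵢ = 2h cos θ_c/V₁ ⇒ h = tᵢ·V₁/(2 cos θ_c) = 0.0656·1615/(2·0.9223) = 57.43 m.

57.4 m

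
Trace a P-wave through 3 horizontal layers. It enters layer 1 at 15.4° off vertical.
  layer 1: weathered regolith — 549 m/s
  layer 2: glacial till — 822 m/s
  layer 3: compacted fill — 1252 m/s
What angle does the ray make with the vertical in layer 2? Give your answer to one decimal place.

Ray parameter p = sin 15.4° / 549 = 4.8371e-04 s/m.
sin θ_2 = p·V_2 = 4.8371e-04 × 822 = 0.3976.
θ_2 = 23.43° from the vertical.

23.4°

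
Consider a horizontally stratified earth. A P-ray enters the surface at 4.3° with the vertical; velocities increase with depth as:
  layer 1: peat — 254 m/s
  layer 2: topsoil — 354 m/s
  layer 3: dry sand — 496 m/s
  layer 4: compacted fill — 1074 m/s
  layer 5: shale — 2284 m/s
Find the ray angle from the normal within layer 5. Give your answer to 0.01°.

Ray parameter p = sin 4.3° / 254 = 2.9519e-04 s/m.
sin θ_5 = p·V_5 = 2.9519e-04 × 2284 = 0.6742.
θ_5 = arcsin 0.6742 = 42.39°.

42.39°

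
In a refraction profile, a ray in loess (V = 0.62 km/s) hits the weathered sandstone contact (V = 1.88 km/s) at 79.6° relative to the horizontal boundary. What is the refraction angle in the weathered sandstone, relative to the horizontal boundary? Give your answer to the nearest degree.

57°

Angle from the normal: 90° − 79.6° = 10.4°.
sin θ₁/V₁ = sin θ₂/V₂ ⇒ sin θ₂ = 1.88·sin 10.4°/0.62 = 1.88·0.1805/0.62 = 0.5474.
θ₂ = arcsin 0.5474 = 33.19° from the normal.
From the interface: 90° − 33.19° = 56.81°.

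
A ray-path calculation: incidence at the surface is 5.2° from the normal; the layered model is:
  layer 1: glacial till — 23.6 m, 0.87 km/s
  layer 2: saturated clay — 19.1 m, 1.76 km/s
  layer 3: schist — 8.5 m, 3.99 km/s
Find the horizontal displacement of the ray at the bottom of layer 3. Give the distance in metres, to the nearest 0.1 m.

Apply Snell's law at each interface; in layer i the horizontal offset is hᵢ·tan θᵢ.
Layer 1: θ = 5.20°; offset = 23.6·tan 5.20° = 2.148 m.
Layer 2: sin θ = 1.76·sin 5.2°/0.87 = 0.1833, θ = 10.56°; offset = 19.1·tan 10.56° = 3.562 m.
Layer 3: sin θ = 3.99·sin 5.2°/0.87 = 0.4157, θ = 24.56°; offset = 8.5·tan 24.56° = 3.885 m.
Summing the layer offsets gives 9.595 m.

9.6 m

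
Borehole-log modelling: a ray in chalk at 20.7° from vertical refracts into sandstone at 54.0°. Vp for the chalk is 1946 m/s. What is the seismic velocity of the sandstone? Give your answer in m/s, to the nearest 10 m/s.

4450 m/s

Snell's law: sin 20.7°/V₁ = sin 54.0°/V₂.
V₂ = V₁·sin 54.0°/sin 20.7° = 1946 × 2.2888 = 4453.92 m/s.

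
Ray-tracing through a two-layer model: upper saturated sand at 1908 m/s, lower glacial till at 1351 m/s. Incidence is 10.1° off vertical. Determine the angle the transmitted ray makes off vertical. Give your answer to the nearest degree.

sin θ₁/V₁ = sin θ₂/V₂ ⇒ sin θ₂ = 1351·sin 10.1°/1908 = 1351·0.1754/1908 = 0.1242.
θ₂ = sin⁻¹(0.1242) = 7.13° (from vertical).

7°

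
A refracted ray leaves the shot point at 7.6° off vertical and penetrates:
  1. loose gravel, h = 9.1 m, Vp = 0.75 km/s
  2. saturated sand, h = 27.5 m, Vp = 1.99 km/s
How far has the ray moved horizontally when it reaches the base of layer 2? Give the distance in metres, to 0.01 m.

11.52 m

Ray parameter p = sin 7.6° / 0.75 km/s = 1.7634e-01 s/km.
Layer 1: θ = 7.60°; offset = 9.1·tan 7.60° = 1.2142 m.
Layer 2: sin θ = p·1.99 = 0.3509 → θ = 20.54°; offset = 27.5·tan 20.54° = 10.3057 m.
Σ offsets = 11.5199 m.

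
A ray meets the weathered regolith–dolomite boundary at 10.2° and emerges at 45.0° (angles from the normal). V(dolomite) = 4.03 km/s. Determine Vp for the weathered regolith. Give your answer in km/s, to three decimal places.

1.009 km/s

sin 10.2° = 0.1771; sin 45.0° = 0.7071.
V₁ = V₂·(sin θ₁/sin θ₂) = 4.03·(0.1771/0.7071) = 1.009 km/s.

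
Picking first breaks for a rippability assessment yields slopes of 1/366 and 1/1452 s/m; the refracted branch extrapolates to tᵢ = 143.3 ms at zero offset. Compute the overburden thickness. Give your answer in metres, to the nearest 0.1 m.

27.1 m

θ_c = arcsin(366/1452) = 14.60°; cos θ_c = 0.9677.
tᵢ = 2h cos θ_c/V₁ ⇒ h = tᵢ·V₁/(2 cos θ_c) = 0.1433·366/(2·0.9677) = 27.10 m.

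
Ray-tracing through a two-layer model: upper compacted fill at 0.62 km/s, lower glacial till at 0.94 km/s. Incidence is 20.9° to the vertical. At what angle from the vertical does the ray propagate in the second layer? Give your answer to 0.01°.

32.74°

sin θ₁/V₁ = sin θ₂/V₂ ⇒ sin θ₂ = 0.94·sin 20.9°/0.62 = 0.94·0.3567/0.62 = 0.5409.
θ₂ = sin⁻¹(0.5409) = 32.74° (from vertical).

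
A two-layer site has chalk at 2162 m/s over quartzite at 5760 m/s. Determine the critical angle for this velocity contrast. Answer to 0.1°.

At critical incidence the refracted ray runs along the interface (θ₂ = 90°), so sin θ_c = V₁/V₂.
θ_c = arcsin(2162/5760) = arcsin 0.3753 = 22.05°.

22.0°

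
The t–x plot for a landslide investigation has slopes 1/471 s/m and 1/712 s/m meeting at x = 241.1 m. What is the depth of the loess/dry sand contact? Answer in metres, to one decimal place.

54.4 m

h = (x_cross/2)·√((V₂−V₁)/(V₂+V₁)).
(V₂−V₁)/(V₂+V₁) = (712−471)/(712+471) = 0.2037; √ = 0.4514.
h = (241.1/2)·0.4514 = 54.41 m.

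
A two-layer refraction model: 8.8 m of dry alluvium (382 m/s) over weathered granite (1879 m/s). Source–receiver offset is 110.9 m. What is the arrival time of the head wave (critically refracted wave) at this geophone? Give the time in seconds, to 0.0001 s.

t = x/V₂ + 2h·√(V₂²−V₁²)/(V₁V₂).
√(V₂²−V₁²) = √(1879²−382²) = 1839.8 m/s; delay term = 2·8.8·1839.8/(382·1879) = 0.04511 s.
t = 110.9/1879 + 0.04511 = 0.10413 s.

0.1041 s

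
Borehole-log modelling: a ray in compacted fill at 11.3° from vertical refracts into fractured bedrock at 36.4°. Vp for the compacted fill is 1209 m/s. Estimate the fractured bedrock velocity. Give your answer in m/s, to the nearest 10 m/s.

3660 m/s

Snell's law: sin 11.3°/V₁ = sin 36.4°/V₂.
V₂ = V₁·sin 36.4°/sin 11.3° = 1209 × 3.0285 = 3661.43 m/s.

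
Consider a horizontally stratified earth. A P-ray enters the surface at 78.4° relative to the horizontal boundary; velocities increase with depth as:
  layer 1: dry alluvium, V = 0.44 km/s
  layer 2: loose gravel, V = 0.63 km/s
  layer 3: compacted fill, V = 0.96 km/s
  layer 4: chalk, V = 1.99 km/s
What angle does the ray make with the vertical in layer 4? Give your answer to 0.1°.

From the normal: θ₁ = 90° − 78.4° = 11.6°.
Ray parameter p = sin 11.6° / 0.44 = 4.5700e-01 s/km.
sin θ_4 = p·V_4 = 4.5700e-01 × 1.99 = 0.9094.
θ_4 = arcsin 0.9094 = 65.43°.

65.4°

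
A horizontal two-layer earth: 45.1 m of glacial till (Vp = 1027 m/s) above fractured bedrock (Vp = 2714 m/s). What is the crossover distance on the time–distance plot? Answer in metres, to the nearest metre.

θ_c = arcsin(1027/2714) = 22.24°, so cos θ_c = 0.9256 and tᵢ = 2h cos θ_c/V₁ = 0.0813 s.
At crossover x/V₁ = x/V₂ + tᵢ ⇒ x = tᵢ/(1/V₁ − 1/V₂) = 0.08130/(9.7371e-04 − 3.6846e-04) = 134.32 m.

134 m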